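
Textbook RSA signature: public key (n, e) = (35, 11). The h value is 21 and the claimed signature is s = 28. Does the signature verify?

Squares mod 35: s^1≡28, s^2≡14, s^4≡21, s^8≡21
11 = 8 + 2 + 1, so s^11 ≡ 21·14·28 ≡ 7 (mod 35)
The recovered value 7 does not match the digest 21.

does not verify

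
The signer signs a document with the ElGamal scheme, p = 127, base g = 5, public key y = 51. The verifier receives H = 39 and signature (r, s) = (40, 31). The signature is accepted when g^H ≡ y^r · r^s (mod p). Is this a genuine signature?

Left side g^H mod p:
5^2 = 25
5^4 ≡ 25^2 = 625 ≡ 117
5^8 ≡ 117^2 = 13689 ≡ 100
5^16 ≡ 100^2 = 10000 ≡ 94
5^32 ≡ 94^2 = 8836 ≡ 73
39 = 32 + 4 + 2 + 1, so 5^39 ≡ 73·117·25·5 ≡ 63 (mod 127)
Right side y^r · r^s mod p:
51^2 = 2601 ≡ 61
51^4 ≡ 61^2 = 3721 ≡ 38
51^8 ≡ 38^2 = 1444 ≡ 47
51^16 ≡ 47^2 = 2209 ≡ 50
51^32 ≡ 50^2 = 2500 ≡ 87
40 = 32 + 8, so 51^40 ≡ 87·47 ≡ 25 (mod 127)
40^2 = 1600 ≡ 76
40^4 ≡ 76^2 = 5776 ≡ 61
40^8 ≡ 61^2 = 3721 ≡ 38
40^16 ≡ 38^2 = 1444 ≡ 47
31 = 16 + 8 + 4 + 2 + 1, so 40^31 ≡ 47·38·61·76·40 ≡ 33 (mod 127)
25·33 = 825 ≡ 63 (mod 127)
63 ≡ 63 (mod 127), so the signature is genuine.

genuine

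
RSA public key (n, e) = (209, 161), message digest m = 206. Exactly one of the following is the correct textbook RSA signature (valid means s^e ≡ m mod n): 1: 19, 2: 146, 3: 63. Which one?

Candidate 1: Squares mod 209: 19^1≡19, 19^2≡152, 19^4≡114, 19^8≡38, 19^16≡190, 19^32≡152, 19^64≡114, 19^128≡38; 161 = 128 + 32 + 1, so 19^161 ≡ 38·152·19 ≡ 19 (mod 209)
Candidate 2: Squares mod 209: 146^1≡146, 146^2≡207, 146^4≡4, 146^8≡16, 146^16≡47, 146^32≡119, 146^64≡158, 146^128≡93; 161 = 128 + 32 + 1, so 146^161 ≡ 93·119·146 ≡ 3 (mod 209)
Candidate 3: Squares mod 209: 63^1≡63, 63^2≡207, 63^4≡4, 63^8≡16, 63^16≡47, 63^32≡119, 63^64≡158, 63^128≡93; 161 = 128 + 32 + 1, so 63^161 ≡ 93·119·63 ≡ 206 (mod 209)
  → matches m = 206

3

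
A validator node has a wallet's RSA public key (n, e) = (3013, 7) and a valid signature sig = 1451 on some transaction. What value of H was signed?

1163

sig^2 ≡ 1451^2 = 2105401 ≡ 2327
sig^4 ≡ 2327^2 = 5414929 ≡ 568
7 = 4 + 2 + 1, so sig^7 ≡ 568·2327·1451 ≡ 1163 (mod 3013)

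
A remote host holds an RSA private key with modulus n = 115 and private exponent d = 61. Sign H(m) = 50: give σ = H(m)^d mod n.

Squares mod 115: (H(m))^1≡50, (H(m))^2≡85, (H(m))^4≡95, (H(m))^8≡55, (H(m))^16≡35, (H(m))^32≡75
61 = 32 + 16 + 8 + 4 + 1, so (H(m))^61 ≡ 75·35·55·95·50 ≡ 25 (mod 115)

25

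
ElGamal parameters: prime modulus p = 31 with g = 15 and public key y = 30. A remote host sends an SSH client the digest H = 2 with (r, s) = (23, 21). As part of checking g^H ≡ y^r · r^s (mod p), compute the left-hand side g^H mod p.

8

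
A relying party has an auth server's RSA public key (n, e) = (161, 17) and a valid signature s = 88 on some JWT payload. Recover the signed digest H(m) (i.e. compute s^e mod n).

Squares mod 161: s^1≡88, s^2≡16, s^4≡95, s^8≡9, s^16≡81
17 = 16 + 1, so s^17 ≡ 81·88 ≡ 44 (mod 161)

44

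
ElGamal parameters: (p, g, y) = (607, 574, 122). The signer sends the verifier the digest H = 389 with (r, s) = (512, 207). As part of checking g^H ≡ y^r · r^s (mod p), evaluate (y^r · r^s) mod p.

122^2 = 14884 ≡ 316
122^4 ≡ 316^2 = 99856 ≡ 308
122^8 ≡ 308^2 = 94864 ≡ 172
122^16 ≡ 172^2 = 29584 ≡ 448
122^32 ≡ 448^2 = 200704 ≡ 394
122^64 ≡ 394^2 = 155236 ≡ 451
122^128 ≡ 451^2 = 203401 ≡ 56
122^256 ≡ 56^2 = 3136 ≡ 101
122^512 ≡ 101^2 = 10201 ≡ 489
512^2 = 262144 ≡ 527
512^4 ≡ 527^2 = 277729 ≡ 330
512^8 ≡ 330^2 = 108900 ≡ 247
512^16 ≡ 247^2 = 61009 ≡ 309
512^32 ≡ 309^2 = 95481 ≡ 182
512^64 ≡ 182^2 = 33124 ≡ 346
512^128 ≡ 346^2 = 119716 ≡ 137
207 = 128 + 64 + 8 + 4 + 2 + 1, so 512^207 ≡ 137·346·247·330·527·512 ≡ 214 (mod 607)
y^r · r^s ≡ 489·214 = 104646 ≡ 242 (mod 607)

242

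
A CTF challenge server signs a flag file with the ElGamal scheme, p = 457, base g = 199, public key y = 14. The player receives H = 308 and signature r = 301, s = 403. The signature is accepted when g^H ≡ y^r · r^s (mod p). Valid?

Left side g^H mod p:
199^308 mod 457 = 107
Right side y^r · r^s mod p:
14^301 mod 457 = 390
301^403 mod 457 = 312
390·312 = 121680 ≡ 118 (mod 457)
107 ≠ 118, so verification fails.

no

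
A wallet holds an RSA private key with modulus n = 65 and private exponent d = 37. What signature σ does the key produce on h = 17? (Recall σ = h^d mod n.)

h^37 mod 65 = 17

17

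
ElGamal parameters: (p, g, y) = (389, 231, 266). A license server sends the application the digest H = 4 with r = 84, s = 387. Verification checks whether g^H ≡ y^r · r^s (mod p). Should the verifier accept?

reject

Left side g^H mod p:
231^2 = 53361 ≡ 68
231^4 ≡ 68^2 = 4624 ≡ 345
Right side y^r · r^s mod p:
266^2 = 70756 ≡ 347
266^4 ≡ 347^2 = 120409 ≡ 208
266^8 ≡ 208^2 = 43264 ≡ 85
266^16 ≡ 85^2 = 7225 ≡ 223
266^32 ≡ 223^2 = 49729 ≡ 326
266^64 ≡ 326^2 = 106276 ≡ 79
84 = 64 + 16 + 4, so 266^84 ≡ 79·223·208 ≡ 345 (mod 389)
84^2 = 7056 ≡ 54
84^4 ≡ 54^2 = 2916 ≡ 193
84^8 ≡ 193^2 = 37249 ≡ 294
84^16 ≡ 294^2 = 86436 ≡ 78
84^32 ≡ 78^2 = 6084 ≡ 249
84^64 ≡ 249^2 = 62001 ≡ 150
84^128 ≡ 150^2 = 22500 ≡ 327
84^256 ≡ 327^2 = 106929 ≡ 343
387 = 256 + 128 + 2 + 1, so 84^387 ≡ 343·327·54·84 ≡ 88 (mod 389)
345·88 = 30360 ≡ 18 (mod 389)
345 ≠ 18, so verification fails.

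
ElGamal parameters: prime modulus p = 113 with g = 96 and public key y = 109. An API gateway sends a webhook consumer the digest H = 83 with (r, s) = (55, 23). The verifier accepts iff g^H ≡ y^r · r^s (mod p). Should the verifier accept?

reject

Left side g^H mod p:
Squares mod 113: 96^1≡96, 96^2≡63, 96^4≡14, 96^8≡83, 96^16≡109, 96^32≡16, 96^64≡30
83 = 64 + 16 + 2 + 1, so 96^83 ≡ 30·109·63·96 ≡ 39 (mod 113)
Right side y^r · r^s mod p:
Squares mod 113: 109^1≡109, 109^2≡16, 109^4≡30, 109^8≡109, 109^16≡16, 109^32≡30
55 = 32 + 16 + 4 + 2 + 1, so 109^55 ≡ 30·16·30·16·109 ≡ 28 (mod 113)
Squares mod 113: 55^1≡55, 55^2≡87, 55^4≡111, 55^8≡4, 55^16≡16
23 = 16 + 4 + 2 + 1, so 55^23 ≡ 16·111·87·55 ≡ 108 (mod 113)
28·108 = 3024 ≡ 86 (mod 113)
39 ≠ 86, so verification fails.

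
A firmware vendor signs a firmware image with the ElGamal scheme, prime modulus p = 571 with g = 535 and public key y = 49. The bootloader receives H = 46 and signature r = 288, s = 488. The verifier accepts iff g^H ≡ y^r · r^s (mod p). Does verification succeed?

passes

Left side g^H mod p:
535^2 = 286225 ≡ 154
535^4 ≡ 154^2 = 23716 ≡ 305
535^8 ≡ 305^2 = 93025 ≡ 523
535^16 ≡ 523^2 = 273529 ≡ 20
535^32 ≡ 20^2 = 400
46 = 32 + 8 + 4 + 2, so 535^46 ≡ 400·523·305·154 ≡ 267 (mod 571)
Right side y^r · r^s mod p:
49^2 = 2401 ≡ 117
49^4 ≡ 117^2 = 13689 ≡ 556
49^8 ≡ 556^2 = 309136 ≡ 225
49^16 ≡ 225^2 = 50625 ≡ 377
49^32 ≡ 377^2 = 142129 ≡ 521
49^64 ≡ 521^2 = 271441 ≡ 216
49^128 ≡ 216^2 = 46656 ≡ 405
49^256 ≡ 405^2 = 164025 ≡ 148
288 = 256 + 32, so 49^288 ≡ 148·521 ≡ 23 (mod 571)
288^2 = 82944 ≡ 149
288^4 ≡ 149^2 = 22201 ≡ 503
288^8 ≡ 503^2 = 253009 ≡ 56
288^16 ≡ 56^2 = 3136 ≡ 281
288^32 ≡ 281^2 = 78961 ≡ 163
288^64 ≡ 163^2 = 26569 ≡ 303
288^128 ≡ 303^2 = 91809 ≡ 449
288^256 ≡ 449^2 = 201601 ≡ 38
488 = 256 + 128 + 64 + 32 + 8, so 288^488 ≡ 38·449·303·163·56 ≡ 384 (mod 571)
23·384 = 8832 ≡ 267 (mod 571)
267 ≡ 267 (mod 571), so the signature is genuine.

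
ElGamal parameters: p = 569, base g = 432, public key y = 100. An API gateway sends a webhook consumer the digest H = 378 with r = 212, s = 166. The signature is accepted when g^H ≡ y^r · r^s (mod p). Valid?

Left side g^H mod p:
432^2 = 186624 ≡ 561
432^4 ≡ 561^2 = 314721 ≡ 64
432^8 ≡ 64^2 = 4096 ≡ 113
432^16 ≡ 113^2 = 12769 ≡ 251
432^32 ≡ 251^2 = 63001 ≡ 411
432^64 ≡ 411^2 = 168921 ≡ 497
432^128 ≡ 497^2 = 247009 ≡ 63
432^256 ≡ 63^2 = 3969 ≡ 555
378 = 256 + 64 + 32 + 16 + 8 + 2, so 432^378 ≡ 555·497·411·251·113·561 ≡ 284 (mod 569)
Right side y^r · r^s mod p:
100^2 = 10000 ≡ 327
100^4 ≡ 327^2 = 106929 ≡ 526
100^8 ≡ 526^2 = 276676 ≡ 142
100^16 ≡ 142^2 = 20164 ≡ 249
100^32 ≡ 249^2 = 62001 ≡ 549
100^64 ≡ 549^2 = 301401 ≡ 400
100^128 ≡ 400^2 = 160000 ≡ 111
212 = 128 + 64 + 16 + 4, so 100^212 ≡ 111·400·249·526 ≡ 165 (mod 569)
212^2 = 44944 ≡ 562
212^4 ≡ 562^2 = 315844 ≡ 49
212^8 ≡ 49^2 = 2401 ≡ 125
212^16 ≡ 125^2 = 15625 ≡ 262
212^32 ≡ 262^2 = 68644 ≡ 364
212^64 ≡ 364^2 = 132496 ≡ 488
212^128 ≡ 488^2 = 238144 ≡ 302
166 = 128 + 32 + 4 + 2, so 212^166 ≡ 302·364·49·562 ≡ 50 (mod 569)
165·50 = 8250 ≡ 284 (mod 569)
284 ≡ 284 (mod 569), so the signature is genuine.

yes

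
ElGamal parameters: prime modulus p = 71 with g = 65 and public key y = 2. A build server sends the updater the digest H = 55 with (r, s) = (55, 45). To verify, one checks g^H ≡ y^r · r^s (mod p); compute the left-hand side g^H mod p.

26

Squares mod 71: 65^1≡65, 65^2≡36, 65^4≡18, 65^8≡40, 65^16≡38, 65^32≡24
55 = 32 + 16 + 4 + 2 + 1, so 65^55 ≡ 24·38·18·36·65 ≡ 26 (mod 71)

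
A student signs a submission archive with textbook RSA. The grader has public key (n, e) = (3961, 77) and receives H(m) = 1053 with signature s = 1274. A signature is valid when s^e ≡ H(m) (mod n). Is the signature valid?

Squares mod 3961: s^1≡1274, s^2≡3027, s^4≡936, s^8≡715, s^16≡256, s^32≡2160, s^64≡3503
77 = 64 + 8 + 4 + 1, so s^77 ≡ 3503·715·936·1274 ≡ 1053 (mod 3961)
Since 1053 equals the digest 1053, verification succeeds.

valid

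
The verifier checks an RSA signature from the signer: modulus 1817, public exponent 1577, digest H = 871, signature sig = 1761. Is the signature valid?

Squares mod 1817: sig^1≡1761, sig^2≡1319, sig^4≡892, sig^8≡1635, sig^16≡418, sig^32≡292, sig^64≡1682, sig^128≡55, sig^256≡1208, sig^512≡213, sig^1024≡1761
1577 = 1024 + 512 + 32 + 8 + 1, so sig^1577 ≡ 1761·213·292·1635·1761 ≡ 1398 (mod 1817)
1398 ≠ 871, so verification fails.

invalid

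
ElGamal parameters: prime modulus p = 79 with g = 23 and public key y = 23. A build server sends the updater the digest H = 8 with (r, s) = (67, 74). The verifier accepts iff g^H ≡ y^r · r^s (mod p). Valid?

no

Left side g^H mod p:
23^2 = 529 ≡ 55
23^4 ≡ 55^2 = 3025 ≡ 23
23^8 ≡ 23^2 = 529 ≡ 55
Right side y^r · r^s mod p:
23^2 = 529 ≡ 55
23^4 ≡ 55^2 = 3025 ≡ 23
23^8 ≡ 23^2 = 529 ≡ 55
23^16 ≡ 55^2 = 3025 ≡ 23
23^32 ≡ 23^2 = 529 ≡ 55
23^64 ≡ 55^2 = 3025 ≡ 23
67 = 64 + 2 + 1, so 23^67 ≡ 23·55·23 ≡ 23 (mod 79)
67^2 = 4489 ≡ 65
67^4 ≡ 65^2 = 4225 ≡ 38
67^8 ≡ 38^2 = 1444 ≡ 22
67^16 ≡ 22^2 = 484 ≡ 10
67^32 ≡ 10^2 = 100 ≡ 21
67^64 ≡ 21^2 = 441 ≡ 46
74 = 64 + 8 + 2, so 67^74 ≡ 46·22·65 ≡ 52 (mod 79)
23·52 = 1196 ≡ 11 (mod 79)
55 ≠ 11, so verification fails.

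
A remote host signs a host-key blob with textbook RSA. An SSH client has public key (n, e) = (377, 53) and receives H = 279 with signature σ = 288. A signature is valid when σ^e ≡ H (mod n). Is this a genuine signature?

genuine

σ^2 ≡ 288^2 = 82944 ≡ 4
σ^4 ≡ 4^2 = 16
σ^8 ≡ 16^2 = 256
σ^16 ≡ 256^2 = 65536 ≡ 315
σ^32 ≡ 315^2 = 99225 ≡ 74
53 = 32 + 16 + 4 + 1, so σ^53 ≡ 74·315·16·288 ≡ 279 (mod 377)
σ^53 mod 377 = 279 matches H.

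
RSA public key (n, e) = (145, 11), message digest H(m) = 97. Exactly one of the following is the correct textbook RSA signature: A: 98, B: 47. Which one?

A

Candidate A: 98^2 = 9604 ≡ 34; 98^4 ≡ 34^2 = 1156 ≡ 141; 98^8 ≡ 141^2 = 19881 ≡ 16; 11 = 8 + 2 + 1, so 98^11 ≡ 16·34·98 ≡ 97 (mod 145)
  → matches H(m) = 97
Candidate B: 47^2 = 2209 ≡ 34; 47^4 ≡ 34^2 = 1156 ≡ 141; 47^8 ≡ 141^2 = 19881 ≡ 16; 11 = 8 + 2 + 1, so 47^11 ≡ 16·34·47 ≡ 48 (mod 145)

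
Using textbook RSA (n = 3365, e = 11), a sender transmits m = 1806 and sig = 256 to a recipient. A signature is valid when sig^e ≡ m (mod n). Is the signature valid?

invalid

sig^11 mod 3365 = 1091
The recovered value 1091 does not match the digest 1806.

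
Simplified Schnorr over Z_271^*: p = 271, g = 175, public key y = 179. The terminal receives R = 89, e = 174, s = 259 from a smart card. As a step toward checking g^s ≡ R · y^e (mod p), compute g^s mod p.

134

175^2 = 30625 ≡ 2
175^4 ≡ 2^2 = 4
175^8 ≡ 4^2 = 16
175^16 ≡ 16^2 = 256
175^32 ≡ 256^2 = 65536 ≡ 225
175^64 ≡ 225^2 = 50625 ≡ 219
175^128 ≡ 219^2 = 47961 ≡ 265
175^256 ≡ 265^2 = 70225 ≡ 36
259 = 256 + 2 + 1, so 175^259 ≡ 36·2·175 ≡ 134 (mod 271)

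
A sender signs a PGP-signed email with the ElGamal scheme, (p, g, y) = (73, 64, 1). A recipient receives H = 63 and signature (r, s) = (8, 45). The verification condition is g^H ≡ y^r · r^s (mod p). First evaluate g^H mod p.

64^2 = 4096 ≡ 8
64^4 ≡ 8^2 = 64
64^8 ≡ 64^2 = 4096 ≡ 8
64^16 ≡ 8^2 = 64
64^32 ≡ 64^2 = 4096 ≡ 8
63 = 32 + 16 + 8 + 4 + 2 + 1, so 64^63 ≡ 8·64·8·64·8·64 ≡ 1 (mod 73)

1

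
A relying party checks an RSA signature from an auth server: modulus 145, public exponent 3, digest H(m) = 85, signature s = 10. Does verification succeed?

fails

s^2 ≡ 10^2 = 100
3 = 2 + 1, so s^3 ≡ 100·10 ≡ 130 (mod 145)
The recovered value 130 does not match the digest 85.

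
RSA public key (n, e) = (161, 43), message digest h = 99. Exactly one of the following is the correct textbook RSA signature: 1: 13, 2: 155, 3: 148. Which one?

Candidate 1: Squares mod 161: 13^1≡13, 13^2≡8, 13^4≡64, 13^8≡71, 13^16≡50, 13^32≡85; 43 = 32 + 8 + 2 + 1, so 13^43 ≡ 85·71·8·13 ≡ 62 (mod 161)
Candidate 2: Squares mod 161: 155^1≡155, 155^2≡36, 155^4≡8, 155^8≡64, 155^16≡71, 155^32≡50; 43 = 32 + 8 + 2 + 1, so 155^43 ≡ 50·64·36·155 ≡ 134 (mod 161)
Candidate 3: Squares mod 161: 148^1≡148, 148^2≡8, 148^4≡64, 148^8≡71, 148^16≡50, 148^32≡85; 43 = 32 + 8 + 2 + 1, so 148^43 ≡ 85·71·8·148 ≡ 99 (mod 161)
  → matches h = 99

3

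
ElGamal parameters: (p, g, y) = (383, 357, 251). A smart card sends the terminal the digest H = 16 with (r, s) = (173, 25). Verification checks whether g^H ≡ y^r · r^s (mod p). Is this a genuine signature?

Left side g^H mod p:
Squares mod 383: 357^1≡357, 357^2≡293, 357^4≡57, 357^8≡185, 357^16≡138
357^16 ≡ 138 (mod 383)
Right side y^r · r^s mod p:
Squares mod 383: 251^1≡251, 251^2≡189, 251^4≡102, 251^8≡63, 251^16≡139, 251^32≡171, 251^64≡133, 251^128≡71
173 = 128 + 32 + 8 + 4 + 1, so 251^173 ≡ 71·171·63·102·251 ≡ 27 (mod 383)
Squares mod 383: 173^1≡173, 173^2≡55, 173^4≡344, 173^8≡372, 173^16≡121
25 = 16 + 8 + 1, so 173^25 ≡ 121·372·173 ≡ 303 (mod 383)
27·303 = 8181 ≡ 138 (mod 383)
138 ≡ 138 (mod 383), so the signature is genuine.

genuine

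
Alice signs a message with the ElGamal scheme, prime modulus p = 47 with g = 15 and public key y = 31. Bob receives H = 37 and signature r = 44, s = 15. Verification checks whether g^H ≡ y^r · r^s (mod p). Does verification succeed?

passes

Left side g^H mod p:
Squares mod 47: 15^1≡15, 15^2≡37, 15^4≡6, 15^8≡36, 15^16≡27, 15^32≡24
37 = 32 + 4 + 1, so 15^37 ≡ 24·6·15 ≡ 45 (mod 47)
Right side y^r · r^s mod p:
Squares mod 47: 31^1≡31, 31^2≡21, 31^4≡18, 31^8≡42, 31^16≡25, 31^32≡14
44 = 32 + 8 + 4, so 31^44 ≡ 14·42·18 ≡ 9 (mod 47)
Squares mod 47: 44^1≡44, 44^2≡9, 44^4≡34, 44^8≡28
15 = 8 + 4 + 2 + 1, so 44^15 ≡ 28·34·9·44 ≡ 5 (mod 47)
9·5 = 45 ≡ 45 (mod 47)
45 ≡ 45 (mod 47), so the signature is genuine.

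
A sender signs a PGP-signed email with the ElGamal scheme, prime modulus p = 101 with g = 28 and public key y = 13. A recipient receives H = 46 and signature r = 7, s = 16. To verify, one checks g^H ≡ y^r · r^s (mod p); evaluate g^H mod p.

64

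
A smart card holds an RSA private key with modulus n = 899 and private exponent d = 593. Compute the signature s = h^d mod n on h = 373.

745

h^593 mod 899 = 745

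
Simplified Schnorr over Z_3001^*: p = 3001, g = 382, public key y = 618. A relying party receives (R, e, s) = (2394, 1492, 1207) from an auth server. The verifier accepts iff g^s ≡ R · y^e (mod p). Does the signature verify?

verifies

g^s mod p:
Squares mod 3001: 382^1≡382, 382^2≡1876, 382^4≡2204, 382^8≡1998, 382^16≡674, 382^32≡1125, 382^64≡2204, 382^128≡1998, 382^256≡674, 382^512≡1125, 382^1024≡2204
1207 = 1024 + 128 + 32 + 16 + 4 + 2 + 1, so 382^1207 ≡ 2204·1998·1125·674·2204·1876·382 ≡ 618 (mod 3001)
R · y^e mod p:
Squares mod 3001: 618^1≡618, 618^2≡797, 618^4≡1998, 618^8≡674, 618^16≡1125, 618^32≡2204, 618^64≡1998, 618^128≡674, 618^256≡1125, 618^512≡2204, 618^1024≡1998
1492 = 1024 + 256 + 128 + 64 + 16 + 4, so 618^1492 ≡ 1998·1125·674·1998·1125·1998 ≡ 2204 (mod 3001)
2394·2204 = 5276376 ≡ 618 (mod 3001)
618 ≡ 618 (mod 3001); signature holds.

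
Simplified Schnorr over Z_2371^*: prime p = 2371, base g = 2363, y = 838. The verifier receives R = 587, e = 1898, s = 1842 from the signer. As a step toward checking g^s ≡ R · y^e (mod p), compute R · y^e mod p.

29

838^1898 mod 2371 = 1232
R · y^e ≡ 587·1232 = 723184 ≡ 29 (mod 2371)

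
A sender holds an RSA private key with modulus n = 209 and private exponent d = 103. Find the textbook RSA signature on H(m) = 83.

Squares mod 209: (H(m))^1≡83, (H(m))^2≡201, (H(m))^4≡64, (H(m))^8≡125, (H(m))^16≡159, (H(m))^32≡201, (H(m))^64≡64
103 = 64 + 32 + 4 + 2 + 1, so (H(m))^103 ≡ 64·201·64·201·83 ≡ 7 (mod 209)

7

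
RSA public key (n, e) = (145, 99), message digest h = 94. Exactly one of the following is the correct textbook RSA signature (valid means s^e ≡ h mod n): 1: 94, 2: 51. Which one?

Candidate 1: 94^2 = 8836 ≡ 136; 94^4 ≡ 136^2 = 18496 ≡ 81; 94^8 ≡ 81^2 = 6561 ≡ 36; 94^16 ≡ 36^2 = 1296 ≡ 136; 94^32 ≡ 136^2 = 18496 ≡ 81; 94^64 ≡ 81^2 = 6561 ≡ 36; 99 = 64 + 32 + 2 + 1, so 94^99 ≡ 36·81·136·94 ≡ 94 (mod 145)
  → matches h = 94
Candidate 2: 51^2 = 2601 ≡ 136; 51^4 ≡ 136^2 = 18496 ≡ 81; 51^8 ≡ 81^2 = 6561 ≡ 36; 51^16 ≡ 36^2 = 1296 ≡ 136; 51^32 ≡ 136^2 = 18496 ≡ 81; 51^64 ≡ 81^2 = 6561 ≡ 36; 99 = 64 + 32 + 2 + 1, so 51^99 ≡ 36·81·136·51 ≡ 51 (mod 145)

1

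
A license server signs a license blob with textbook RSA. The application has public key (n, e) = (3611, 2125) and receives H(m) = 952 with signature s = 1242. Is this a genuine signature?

s^2 ≡ 1242^2 = 1542564 ≡ 667
s^4 ≡ 667^2 = 444889 ≡ 736
s^8 ≡ 736^2 = 541696 ≡ 46
s^16 ≡ 46^2 = 2116
s^32 ≡ 2116^2 = 4477456 ≡ 3427
s^64 ≡ 3427^2 = 11744329 ≡ 1357
s^128 ≡ 1357^2 = 1841449 ≡ 3450
s^256 ≡ 3450^2 = 11902500 ≡ 644
s^512 ≡ 644^2 = 414736 ≡ 3082
s^1024 ≡ 3082^2 = 9498724 ≡ 1794
s^2048 ≡ 1794^2 = 3218436 ≡ 1035
2125 = 2048 + 64 + 8 + 4 + 1, so s^2125 ≡ 1035·1357·46·736·1242 ≡ 184 (mod 3611)
s^2125 mod 3611 = 184, but H(m) = 952.

forged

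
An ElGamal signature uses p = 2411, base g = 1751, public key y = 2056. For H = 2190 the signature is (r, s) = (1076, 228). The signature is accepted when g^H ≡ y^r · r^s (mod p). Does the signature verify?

verifies

Left side g^H mod p:
Squares mod 2411: 1751^1≡1751, 1751^2≡1620, 1751^4≡1232, 1751^8≡1305, 1751^16≡859, 1751^32≡115, 1751^64≡1170, 1751^128≡1863, 1751^256≡1340, 1751^512≡1816, 1751^1024≡2019, 1751^2048≡1771
2190 = 2048 + 128 + 8 + 4 + 2, so 1751^2190 ≡ 1771·1863·1305·1232·1620 ≡ 1869 (mod 2411)
Right side y^r · r^s mod p:
Squares mod 2411: 2056^1≡2056, 2056^2≡653, 2056^4≡2073, 2056^8≡927, 2056^16≡1013, 2056^32≡1494, 2056^64≡1861, 2056^128≡1125, 2056^256≡2261, 2056^512≡801, 2056^1024≡275
1076 = 1024 + 32 + 16 + 4, so 2056^1076 ≡ 275·1494·1013·2073 ≡ 2394 (mod 2411)
Squares mod 2411: 1076^1≡1076, 1076^2≡496, 1076^4≡94, 1076^8≡1603, 1076^16≡1894, 1076^32≡2079, 1076^64≡1729, 1076^128≡2212
228 = 128 + 64 + 32 + 4, so 1076^228 ≡ 2212·1729·2079·94 ≡ 741 (mod 2411)
2394·741 = 1773954 ≡ 1869 (mod 2411)
1869 ≡ 1869 (mod 2411), so the signature is genuine.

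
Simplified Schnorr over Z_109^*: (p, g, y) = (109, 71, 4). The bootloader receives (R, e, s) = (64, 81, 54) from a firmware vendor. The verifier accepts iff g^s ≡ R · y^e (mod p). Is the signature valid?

g^s mod p:
Squares mod 109: 71^1≡71, 71^2≡27, 71^4≡75, 71^8≡66, 71^16≡105, 71^32≡16
54 = 32 + 16 + 4 + 2, so 71^54 ≡ 16·105·75·27 ≡ 1 (mod 109)
R · y^e mod p:
Squares mod 109: 4^1≡4, 4^2≡16, 4^4≡38, 4^8≡27, 4^16≡75, 4^32≡66, 4^64≡105
81 = 64 + 16 + 1, so 4^81 ≡ 105·75·4 ≡ 108 (mod 109)
64·108 = 6912 ≡ 45 (mod 109)
1 ≠ 45; the check fails.

invalid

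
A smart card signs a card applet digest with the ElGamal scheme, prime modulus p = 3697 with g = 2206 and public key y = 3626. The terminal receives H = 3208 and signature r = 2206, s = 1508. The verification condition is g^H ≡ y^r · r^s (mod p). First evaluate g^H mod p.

3015

2206^2 = 4866436 ≡ 1184
2206^4 ≡ 1184^2 = 1401856 ≡ 693
2206^8 ≡ 693^2 = 480249 ≡ 3336
2206^16 ≡ 3336^2 = 11128896 ≡ 926
2206^32 ≡ 926^2 = 857476 ≡ 3469
2206^64 ≡ 3469^2 = 12033961 ≡ 226
2206^128 ≡ 226^2 = 51076 ≡ 3015
2206^256 ≡ 3015^2 = 9090225 ≡ 2999
2206^512 ≡ 2999^2 = 8994001 ≡ 2897
2206^1024 ≡ 2897^2 = 8392609 ≡ 419
2206^2048 ≡ 419^2 = 175561 ≡ 1802
3208 = 2048 + 1024 + 128 + 8, so 2206^3208 ≡ 1802·419·3015·3336 ≡ 3015 (mod 3697)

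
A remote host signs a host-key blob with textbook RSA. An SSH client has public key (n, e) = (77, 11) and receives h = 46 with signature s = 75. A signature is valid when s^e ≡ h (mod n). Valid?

s^2 ≡ 75^2 = 5625 ≡ 4
s^4 ≡ 4^2 = 16
s^8 ≡ 16^2 = 256 ≡ 25
11 = 8 + 2 + 1, so s^11 ≡ 25·4·75 ≡ 31 (mod 77)
The recovered value 31 does not match the digest 46.

no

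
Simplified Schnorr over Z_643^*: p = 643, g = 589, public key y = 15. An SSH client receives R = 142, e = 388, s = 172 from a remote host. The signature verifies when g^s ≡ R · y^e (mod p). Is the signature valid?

valid

g^s mod p:
589^2 = 346921 ≡ 344
589^4 ≡ 344^2 = 118336 ≡ 24
589^8 ≡ 24^2 = 576
589^16 ≡ 576^2 = 331776 ≡ 631
589^32 ≡ 631^2 = 398161 ≡ 144
589^64 ≡ 144^2 = 20736 ≡ 160
589^128 ≡ 160^2 = 25600 ≡ 523
172 = 128 + 32 + 8 + 4, so 589^172 ≡ 523·144·576·24 ≡ 281 (mod 643)
R · y^e mod p:
15^2 = 225
15^4 ≡ 225^2 = 50625 ≡ 471
15^8 ≡ 471^2 = 221841 ≡ 6
15^16 ≡ 6^2 = 36
15^32 ≡ 36^2 = 1296 ≡ 10
15^64 ≡ 10^2 = 100
15^128 ≡ 100^2 = 10000 ≡ 355
15^256 ≡ 355^2 = 126025 ≡ 640
388 = 256 + 128 + 4, so 15^388 ≡ 640·355·471 ≡ 568 (mod 643)
142·568 = 80656 ≡ 281 (mod 643)
281 ≡ 281 (mod 643); signature holds.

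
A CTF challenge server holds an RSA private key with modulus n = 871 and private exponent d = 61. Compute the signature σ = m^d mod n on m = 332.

Squares mod 871: m^1≡332, m^2≡478, m^4≡282, m^8≡263, m^16≡360, m^32≡692
61 = 32 + 16 + 8 + 4 + 1, so m^61 ≡ 692·360·263·282·332 ≡ 59 (mod 871)

59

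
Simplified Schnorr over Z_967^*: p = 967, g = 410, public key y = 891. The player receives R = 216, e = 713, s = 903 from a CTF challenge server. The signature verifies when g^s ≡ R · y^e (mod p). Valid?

g^s mod p:
410^2 = 168100 ≡ 809
410^4 ≡ 809^2 = 654481 ≡ 789
410^8 ≡ 789^2 = 622521 ≡ 740
410^16 ≡ 740^2 = 547600 ≡ 278
410^32 ≡ 278^2 = 77284 ≡ 891
410^64 ≡ 891^2 = 793881 ≡ 941
410^128 ≡ 941^2 = 885481 ≡ 676
410^256 ≡ 676^2 = 456976 ≡ 552
410^512 ≡ 552^2 = 304704 ≡ 99
903 = 512 + 256 + 128 + 4 + 2 + 1, so 410^903 ≡ 99·552·676·789·809·410 ≡ 133 (mod 967)
R · y^e mod p:
891^2 = 793881 ≡ 941
891^4 ≡ 941^2 = 885481 ≡ 676
891^8 ≡ 676^2 = 456976 ≡ 552
891^16 ≡ 552^2 = 304704 ≡ 99
891^32 ≡ 99^2 = 9801 ≡ 131
891^64 ≡ 131^2 = 17161 ≡ 722
891^128 ≡ 722^2 = 521284 ≡ 71
891^256 ≡ 71^2 = 5041 ≡ 206
891^512 ≡ 206^2 = 42436 ≡ 855
713 = 512 + 128 + 64 + 8 + 1, so 891^713 ≡ 855·71·722·552·891 ≡ 648 (mod 967)
216·648 = 139968 ≡ 720 (mod 967)
133 ≠ 720; the check fails.

no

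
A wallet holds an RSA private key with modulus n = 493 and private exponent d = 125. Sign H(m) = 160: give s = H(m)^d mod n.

346

(H(m))^2 ≡ 160^2 = 25600 ≡ 457
(H(m))^4 ≡ 457^2 = 208849 ≡ 310
(H(m))^8 ≡ 310^2 = 96100 ≡ 458
(H(m))^16 ≡ 458^2 = 209764 ≡ 239
(H(m))^32 ≡ 239^2 = 57121 ≡ 426
(H(m))^64 ≡ 426^2 = 181476 ≡ 52
125 = 64 + 32 + 16 + 8 + 4 + 1, so (H(m))^125 ≡ 52·426·239·458·310·160 ≡ 346 (mod 493)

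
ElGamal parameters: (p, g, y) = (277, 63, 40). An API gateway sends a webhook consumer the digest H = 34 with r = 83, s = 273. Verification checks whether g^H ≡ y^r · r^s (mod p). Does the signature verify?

Left side g^H mod p:
63^34 mod 277 = 55
Right side y^r · r^s mod p:
40^83 mod 277 = 198
83^273 mod 277 = 108
198·108 = 21384 ≡ 55 (mod 277)
55 ≡ 55 (mod 277), so the signature is genuine.

verifies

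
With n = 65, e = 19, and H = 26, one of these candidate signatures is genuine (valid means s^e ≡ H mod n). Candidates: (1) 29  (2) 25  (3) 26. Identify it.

3

Candidate 1: Squares mod 65: 29^1≡29, 29^2≡61, 29^4≡16, 29^8≡61, 29^16≡16; 19 = 16 + 2 + 1, so 29^19 ≡ 16·61·29 ≡ 29 (mod 65)
Candidate 2: Squares mod 65: 25^1≡25, 25^2≡40, 25^4≡40, 25^8≡40, 25^16≡40; 19 = 16 + 2 + 1, so 25^19 ≡ 40·40·25 ≡ 25 (mod 65)
Candidate 3: Squares mod 65: 26^1≡26, 26^2≡26, 26^4≡26, 26^8≡26, 26^16≡26; 19 = 16 + 2 + 1, so 26^19 ≡ 26·26·26 ≡ 26 (mod 65)
  → matches H = 26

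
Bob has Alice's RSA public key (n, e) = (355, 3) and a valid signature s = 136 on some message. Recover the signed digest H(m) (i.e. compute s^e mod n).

s^3 mod 355 = 281

281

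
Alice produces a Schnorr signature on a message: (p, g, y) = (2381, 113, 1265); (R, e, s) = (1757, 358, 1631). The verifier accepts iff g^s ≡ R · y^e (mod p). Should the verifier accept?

reject

g^s mod p:
Squares mod 2381: 113^1≡113, 113^2≡864, 113^4≡1243, 113^8≡2161, 113^16≡780, 113^32≡1245, 113^64≡2375, 113^128≡36, 113^256≡1296, 113^512≡1011, 113^1024≡672
1631 = 1024 + 512 + 64 + 16 + 8 + 4 + 2 + 1, so 113^1631 ≡ 672·1011·2375·780·2161·1243·864·113 ≡ 1921 (mod 2381)
R · y^e mod p:
Squares mod 2381: 1265^1≡1265, 1265^2≡193, 1265^4≡1534, 1265^8≡728, 1265^16≡1402, 1265^32≡1279, 1265^64≡94, 1265^128≡1693, 1265^256≡1906
358 = 256 + 64 + 32 + 4 + 2, so 1265^358 ≡ 1906·94·1279·1534·193 ≡ 529 (mod 2381)
1757·529 = 929453 ≡ 863 (mod 2381)
1921 ≠ 863; the check fails.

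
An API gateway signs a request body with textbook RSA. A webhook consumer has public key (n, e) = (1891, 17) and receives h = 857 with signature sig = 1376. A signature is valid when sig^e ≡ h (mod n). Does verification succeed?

fails

sig^2 ≡ 1376^2 = 1893376 ≡ 485
sig^4 ≡ 485^2 = 235225 ≡ 741
sig^8 ≡ 741^2 = 549081 ≡ 691
sig^16 ≡ 691^2 = 477481 ≡ 949
17 = 16 + 1, so sig^17 ≡ 949·1376 ≡ 1034 (mod 1891)
sig^17 mod 1891 = 1034, but h = 857.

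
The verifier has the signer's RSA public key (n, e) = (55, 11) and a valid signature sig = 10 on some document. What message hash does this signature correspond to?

Squares mod 55: sig^1≡10, sig^2≡45, sig^4≡45, sig^8≡45
11 = 8 + 2 + 1, so sig^11 ≡ 45·45·10 ≡ 10 (mod 55)

10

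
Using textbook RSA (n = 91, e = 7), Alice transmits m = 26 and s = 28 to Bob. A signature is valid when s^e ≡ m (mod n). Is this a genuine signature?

forged

s^2 ≡ 28^2 = 784 ≡ 56
s^4 ≡ 56^2 = 3136 ≡ 42
7 = 4 + 2 + 1, so s^7 ≡ 42·56·28 ≡ 63 (mod 91)
s^7 mod 91 = 63, but m = 26.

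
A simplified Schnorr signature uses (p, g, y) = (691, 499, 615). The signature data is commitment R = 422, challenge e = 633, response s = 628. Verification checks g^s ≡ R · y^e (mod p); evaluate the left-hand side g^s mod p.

499^2 = 249001 ≡ 241
499^4 ≡ 241^2 = 58081 ≡ 37
499^8 ≡ 37^2 = 1369 ≡ 678
499^16 ≡ 678^2 = 459684 ≡ 169
499^32 ≡ 169^2 = 28561 ≡ 230
499^64 ≡ 230^2 = 52900 ≡ 384
499^128 ≡ 384^2 = 147456 ≡ 273
499^256 ≡ 273^2 = 74529 ≡ 592
499^512 ≡ 592^2 = 350464 ≡ 127
628 = 512 + 64 + 32 + 16 + 4, so 499^628 ≡ 127·384·230·169·37 ≡ 96 (mod 691)

96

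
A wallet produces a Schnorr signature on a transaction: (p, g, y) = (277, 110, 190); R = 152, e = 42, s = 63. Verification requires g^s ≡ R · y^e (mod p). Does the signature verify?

verifies

g^s mod p:
Squares mod 277: 110^1≡110, 110^2≡189, 110^4≡265, 110^8≡144, 110^16≡238, 110^32≡136
63 = 32 + 16 + 8 + 4 + 2 + 1, so 110^63 ≡ 136·238·144·265·189·110 ≡ 148 (mod 277)
R · y^e mod p:
Squares mod 277: 190^1≡190, 190^2≡90, 190^4≡67, 190^8≡57, 190^16≡202, 190^32≡85
42 = 32 + 8 + 2, so 190^42 ≡ 85·57·90 ≡ 52 (mod 277)
152·52 = 7904 ≡ 148 (mod 277)
148 ≡ 148 (mod 277); signature holds.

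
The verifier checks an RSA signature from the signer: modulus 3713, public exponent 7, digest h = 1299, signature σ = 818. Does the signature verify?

σ^2 ≡ 818^2 = 669124 ≡ 784
σ^4 ≡ 784^2 = 614656 ≡ 2011
7 = 4 + 2 + 1, so σ^7 ≡ 2011·784·818 ≡ 1299 (mod 3713)
Since 1299 equals the digest 1299, verification succeeds.

verifies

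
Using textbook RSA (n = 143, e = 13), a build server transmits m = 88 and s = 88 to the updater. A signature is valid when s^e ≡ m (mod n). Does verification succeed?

passes

s^2 ≡ 88^2 = 7744 ≡ 22
s^4 ≡ 22^2 = 484 ≡ 55
s^8 ≡ 55^2 = 3025 ≡ 22
13 = 8 + 4 + 1, so s^13 ≡ 22·55·88 ≡ 88 (mod 143)
s^13 mod 143 = 88 matches m.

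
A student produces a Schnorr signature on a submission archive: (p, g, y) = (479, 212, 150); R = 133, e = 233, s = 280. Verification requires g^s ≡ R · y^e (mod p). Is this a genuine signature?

g^s mod p:
Squares mod 479: 212^1≡212, 212^2≡397, 212^4≡18, 212^8≡324, 212^16≡75, 212^32≡356, 212^64≡280, 212^128≡323, 212^256≡386
280 = 256 + 16 + 8, so 212^280 ≡ 386·75·324 ≡ 22 (mod 479)
R · y^e mod p:
Squares mod 479: 150^1≡150, 150^2≡466, 150^4≡169, 150^8≡300, 150^16≡427, 150^32≡309, 150^64≡160, 150^128≡213
233 = 128 + 64 + 32 + 8 + 1, so 150^233 ≡ 213·160·309·300·150 ≡ 75 (mod 479)
133·75 = 9975 ≡ 395 (mod 479)
22 ≠ 395; the check fails.

forged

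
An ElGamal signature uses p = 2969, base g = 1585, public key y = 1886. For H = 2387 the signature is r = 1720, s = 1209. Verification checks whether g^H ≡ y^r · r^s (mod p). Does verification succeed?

fails

Left side g^H mod p:
Squares mod 2969: 1585^1≡1585, 1585^2≡451, 1585^4≡1509, 1585^8≡2827, 1585^16≡2350, 1585^32≡160, 1585^64≡1848, 1585^128≡754, 1585^256≡1437, 1585^512≡1514, 1585^1024≡128, 1585^2048≡1539
2387 = 2048 + 256 + 64 + 16 + 2 + 1, so 1585^2387 ≡ 1539·1437·1848·2350·451·1585 ≡ 1083 (mod 2969)
Right side y^r · r^s mod p:
Squares mod 2969: 1886^1≡1886, 1886^2≡134, 1886^4≡142, 1886^8≡2350, 1886^16≡160, 1886^32≡1848, 1886^64≡754, 1886^128≡1437, 1886^256≡1514, 1886^512≡128, 1886^1024≡1539
1720 = 1024 + 512 + 128 + 32 + 16 + 8, so 1886^1720 ≡ 1539·128·1437·1848·160·2350 ≡ 1906 (mod 2969)
Squares mod 2969: 1720^1≡1720, 1720^2≡1276, 1720^4≡1164, 1720^8≡1032, 1720^16≡2122, 1720^32≡1880, 1720^64≡1290, 1720^128≡1460, 1720^256≡2827, 1720^512≡2350, 1720^1024≡160
1209 = 1024 + 128 + 32 + 16 + 8 + 1, so 1720^1209 ≡ 160·1460·1880·2122·1032·1720 ≡ 991 (mod 2969)
1906·991 = 1888846 ≡ 562 (mod 2969)
1083 ≠ 562, so verification fails.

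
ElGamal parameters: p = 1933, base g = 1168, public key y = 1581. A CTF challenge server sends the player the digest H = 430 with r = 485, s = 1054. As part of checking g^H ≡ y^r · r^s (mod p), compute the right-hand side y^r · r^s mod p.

Squares mod 1933: 1581^1≡1581, 1581^2≡192, 1581^4≡137, 1581^8≡1372, 1581^16≡1575, 1581^32≡586, 1581^64≡1255, 1581^128≡1563, 1581^256≡1590
485 = 256 + 128 + 64 + 32 + 4 + 1, so 1581^485 ≡ 1590·1563·1255·586·137·1581 ≡ 192 (mod 1933)
Squares mod 1933: 485^1≡485, 485^2≡1332, 485^4≡1663, 485^8≡1379, 485^16≡1502, 485^32≡193, 485^64≡522, 485^128≡1864, 485^256≡895, 485^512≡763, 485^1024≡336
1054 = 1024 + 16 + 8 + 4 + 2, so 485^1054 ≡ 336·1502·1379·1663·1332 ≡ 188 (mod 1933)
y^r · r^s ≡ 192·188 = 36096 ≡ 1302 (mod 1933)

1302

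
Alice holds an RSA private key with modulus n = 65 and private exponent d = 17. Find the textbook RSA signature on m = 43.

Squares mod 65: m^1≡43, m^2≡29, m^4≡61, m^8≡16, m^16≡61
17 = 16 + 1, so m^17 ≡ 61·43 ≡ 23 (mod 65)

23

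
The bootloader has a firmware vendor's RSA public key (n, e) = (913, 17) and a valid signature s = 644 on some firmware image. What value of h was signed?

s^17 mod 913 = 745

745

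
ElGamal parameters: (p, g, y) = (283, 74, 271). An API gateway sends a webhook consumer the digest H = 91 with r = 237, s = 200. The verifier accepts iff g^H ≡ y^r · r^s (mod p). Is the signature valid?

invalid

Left side g^H mod p:
74^2 = 5476 ≡ 99
74^4 ≡ 99^2 = 9801 ≡ 179
74^8 ≡ 179^2 = 32041 ≡ 62
74^16 ≡ 62^2 = 3844 ≡ 165
74^32 ≡ 165^2 = 27225 ≡ 57
74^64 ≡ 57^2 = 3249 ≡ 136
91 = 64 + 16 + 8 + 2 + 1, so 74^91 ≡ 136·165·62·99·74 ≡ 34 (mod 283)
Right side y^r · r^s mod p:
271^2 = 73441 ≡ 144
271^4 ≡ 144^2 = 20736 ≡ 77
271^8 ≡ 77^2 = 5929 ≡ 269
271^16 ≡ 269^2 = 72361 ≡ 196
271^32 ≡ 196^2 = 38416 ≡ 211
271^64 ≡ 211^2 = 44521 ≡ 90
271^128 ≡ 90^2 = 8100 ≡ 176
237 = 128 + 64 + 32 + 8 + 4 + 1, so 271^237 ≡ 176·90·211·269·77·271 ≡ 29 (mod 283)
237^2 = 56169 ≡ 135
237^4 ≡ 135^2 = 18225 ≡ 113
237^8 ≡ 113^2 = 12769 ≡ 34
237^16 ≡ 34^2 = 1156 ≡ 24
237^32 ≡ 24^2 = 576 ≡ 10
237^64 ≡ 10^2 = 100
237^128 ≡ 100^2 = 10000 ≡ 95
200 = 128 + 64 + 8, so 237^200 ≡ 95·100·34 ≡ 97 (mod 283)
29·97 = 2813 ≡ 266 (mod 283)
34 ≠ 266, so verification fails.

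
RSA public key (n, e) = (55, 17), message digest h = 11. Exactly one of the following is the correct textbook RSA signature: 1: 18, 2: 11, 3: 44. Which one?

2

Candidate 1: Squares mod 55: 18^1≡18, 18^2≡49, 18^4≡36, 18^8≡31, 18^16≡26; 17 = 16 + 1, so 18^17 ≡ 26·18 ≡ 28 (mod 55)
Candidate 2: Squares mod 55: 11^1≡11, 11^2≡11, 11^4≡11, 11^8≡11, 11^16≡11; 17 = 16 + 1, so 11^17 ≡ 11·11 ≡ 11 (mod 55)
  → matches h = 11
Candidate 3: Squares mod 55: 44^1≡44, 44^2≡11, 44^4≡11, 44^8≡11, 44^16≡11; 17 = 16 + 1, so 44^17 ≡ 11·44 ≡ 44 (mod 55)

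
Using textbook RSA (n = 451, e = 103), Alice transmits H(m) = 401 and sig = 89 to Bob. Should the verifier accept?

sig^103 mod 451 = 67
The recovered value 67 does not match the digest 401.

reject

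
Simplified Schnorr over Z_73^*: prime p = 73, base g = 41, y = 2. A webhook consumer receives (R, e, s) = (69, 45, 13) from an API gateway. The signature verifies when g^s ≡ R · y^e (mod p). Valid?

yes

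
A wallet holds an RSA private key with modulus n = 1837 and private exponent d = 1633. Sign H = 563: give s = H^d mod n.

239

H^2 ≡ 563^2 = 316969 ≡ 1005
H^4 ≡ 1005^2 = 1010025 ≡ 1512
H^8 ≡ 1512^2 = 2286144 ≡ 916
H^16 ≡ 916^2 = 839056 ≡ 1384
H^32 ≡ 1384^2 = 1915456 ≡ 1302
H^64 ≡ 1302^2 = 1695204 ≡ 1490
H^128 ≡ 1490^2 = 2220100 ≡ 1004
H^256 ≡ 1004^2 = 1008016 ≡ 1340
H^512 ≡ 1340^2 = 1795600 ≡ 851
H^1024 ≡ 851^2 = 724201 ≡ 423
1633 = 1024 + 512 + 64 + 32 + 1, so H^1633 ≡ 423·851·1490·1302·563 ≡ 239 (mod 1837)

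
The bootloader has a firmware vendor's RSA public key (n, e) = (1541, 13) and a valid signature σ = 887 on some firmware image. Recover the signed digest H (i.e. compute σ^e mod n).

σ^2 ≡ 887^2 = 786769 ≡ 859
σ^4 ≡ 859^2 = 737881 ≡ 1283
σ^8 ≡ 1283^2 = 1646089 ≡ 301
13 = 8 + 4 + 1, so σ^13 ≡ 301·1283·887 ≡ 54 (mod 1541)

54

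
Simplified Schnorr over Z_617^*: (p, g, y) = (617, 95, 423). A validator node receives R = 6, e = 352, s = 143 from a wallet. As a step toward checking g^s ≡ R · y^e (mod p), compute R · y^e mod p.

6

423^2 = 178929 ≡ 616
423^4 ≡ 616^2 = 379456 ≡ 1
423^8 ≡ 1^2 = 1
423^16 ≡ 1^2 = 1
423^32 ≡ 1^2 = 1
423^64 ≡ 1^2 = 1
423^128 ≡ 1^2 = 1
423^256 ≡ 1^2 = 1
352 = 256 + 64 + 32, so 423^352 ≡ 1·1·1 ≡ 1 (mod 617)
R · y^e ≡ 6·1 = 6 ≡ 6 (mod 617)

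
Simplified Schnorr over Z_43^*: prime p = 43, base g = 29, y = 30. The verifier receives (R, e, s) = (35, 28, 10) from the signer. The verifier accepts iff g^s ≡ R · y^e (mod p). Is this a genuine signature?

genuine

g^s mod p:
Squares mod 43: 29^1≡29, 29^2≡24, 29^4≡17, 29^8≡31
10 = 8 + 2, so 29^10 ≡ 31·24 ≡ 13 (mod 43)
R · y^e mod p:
Squares mod 43: 30^1≡30, 30^2≡40, 30^4≡9, 30^8≡38, 30^16≡25
28 = 16 + 8 + 4, so 30^28 ≡ 25·38·9 ≡ 36 (mod 43)
35·36 = 1260 ≡ 13 (mod 43)
13 ≡ 13 (mod 43); signature holds.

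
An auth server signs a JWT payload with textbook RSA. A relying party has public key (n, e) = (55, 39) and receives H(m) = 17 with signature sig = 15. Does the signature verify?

sig^2 ≡ 15^2 = 225 ≡ 5
sig^4 ≡ 5^2 = 25
sig^8 ≡ 25^2 = 625 ≡ 20
sig^16 ≡ 20^2 = 400 ≡ 15
sig^32 ≡ 15^2 = 225 ≡ 5
39 = 32 + 4 + 2 + 1, so sig^39 ≡ 5·25·5·15 ≡ 25 (mod 55)
The recovered value 25 does not match the digest 17.

does not verify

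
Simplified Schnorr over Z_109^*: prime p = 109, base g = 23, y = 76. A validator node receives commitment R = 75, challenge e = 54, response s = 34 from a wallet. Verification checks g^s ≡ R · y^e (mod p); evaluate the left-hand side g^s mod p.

34

Squares mod 109: 23^1≡23, 23^2≡93, 23^4≡38, 23^8≡27, 23^16≡75, 23^32≡66
34 = 32 + 2, so 23^34 ≡ 66·93 ≡ 34 (mod 109)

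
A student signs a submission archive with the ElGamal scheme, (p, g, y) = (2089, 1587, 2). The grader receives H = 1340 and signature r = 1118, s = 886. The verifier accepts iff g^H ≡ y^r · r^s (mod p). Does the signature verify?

verifies

Left side g^H mod p:
1587^2 = 2518569 ≡ 1324
1587^4 ≡ 1324^2 = 1752976 ≡ 305
1587^8 ≡ 305^2 = 93025 ≡ 1109
1587^16 ≡ 1109^2 = 1229881 ≡ 1549
1587^32 ≡ 1549^2 = 2399401 ≡ 1229
1587^64 ≡ 1229^2 = 1510441 ≡ 94
1587^128 ≡ 94^2 = 8836 ≡ 480
1587^256 ≡ 480^2 = 230400 ≡ 610
1587^512 ≡ 610^2 = 372100 ≡ 258
1587^1024 ≡ 258^2 = 66564 ≡ 1805
1340 = 1024 + 256 + 32 + 16 + 8 + 4, so 1587^1340 ≡ 1805·610·1229·1549·1109·305 ≡ 922 (mod 2089)
Right side y^r · r^s mod p:
2^2 = 4
2^4 ≡ 4^2 = 16
2^8 ≡ 16^2 = 256
2^16 ≡ 256^2 = 65536 ≡ 777
2^32 ≡ 777^2 = 603729 ≡ 8
2^64 ≡ 8^2 = 64
2^128 ≡ 64^2 = 4096 ≡ 2007
2^256 ≡ 2007^2 = 4028049 ≡ 457
2^512 ≡ 457^2 = 208849 ≡ 2038
2^1024 ≡ 2038^2 = 4153444 ≡ 512
1118 = 1024 + 64 + 16 + 8 + 4 + 2, so 2^1118 ≡ 512·64·777·256·16·4 ≡ 777 (mod 2089)
1118^2 = 1249924 ≡ 702
1118^4 ≡ 702^2 = 492804 ≡ 1889
1118^8 ≡ 1889^2 = 3568321 ≡ 309
1118^16 ≡ 309^2 = 95481 ≡ 1476
1118^32 ≡ 1476^2 = 2178576 ≡ 1838
1118^64 ≡ 1838^2 = 3378244 ≡ 331
1118^128 ≡ 331^2 = 109561 ≡ 933
1118^256 ≡ 933^2 = 870489 ≡ 1465
1118^512 ≡ 1465^2 = 2146225 ≡ 822
886 = 512 + 256 + 64 + 32 + 16 + 4 + 2, so 1118^886 ≡ 822·1465·331·1838·1476·1889·702 ≡ 1289 (mod 2089)
777·1289 = 1001553 ≡ 922 (mod 2089)
922 ≡ 922 (mod 2089), so the signature is genuine.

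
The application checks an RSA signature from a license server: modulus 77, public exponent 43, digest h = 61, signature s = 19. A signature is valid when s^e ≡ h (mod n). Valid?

yes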